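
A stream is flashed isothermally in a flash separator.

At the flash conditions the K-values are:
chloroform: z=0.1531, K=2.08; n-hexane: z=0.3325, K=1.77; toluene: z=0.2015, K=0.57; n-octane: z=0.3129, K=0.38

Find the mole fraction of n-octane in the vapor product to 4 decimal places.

Material balance + equilibrium reduce to Σ zᵢ(Kᵢ−1)/(1+ψ(Kᵢ−1)) = 0.
Check two-phase: ΣzᵢKᵢ = 1.1407 > 1 and Σzᵢ/Kᵢ = 1.4384 > 1, so g(0) = 0.1407 > 0 and g(1) = -0.4384 < 0.
Newton–Raphson from ψ = 0.5:
  ψ = 0.5000: g = -0.09931, g' = -0.4912 → ψ = 0.2978
  ψ = 0.2978: g = -0.00393, g' = -0.4626 → ψ = 0.2893
Converged at ψ = 0.2893.
Compositions from xᵢ = zᵢ/(1+ψ(Kᵢ−1)), yᵢ = Kᵢxᵢ:
  chloroform: x = 0.1167, y = 0.2426
  n-hexane: x = 0.2719, y = 0.4813
  toluene: x = 0.2301, y = 0.1312
  n-octane: x = 0.3813, y = 0.1449

y_n-octane = 0.1449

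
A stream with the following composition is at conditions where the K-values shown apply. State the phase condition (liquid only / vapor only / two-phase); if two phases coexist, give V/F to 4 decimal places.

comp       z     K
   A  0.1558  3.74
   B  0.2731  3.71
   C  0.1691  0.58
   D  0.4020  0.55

two-phase, V/F = 0.7619

ΣzᵢKᵢ = 1.9151; Σzᵢ/Kᵢ = 1.1377.
Both exceed 1, so a two-phase solution exists.
Rachford–Rice: g(ψ) = Σ zᵢ(Kᵢ−1)/(1+ψ(Kᵢ−1)) = 0.
Iterate (Newton) starting at ψ = 0.5:
  ψ = 0.5000: g = 0.17107, g' = -0.7532 → ψ = 0.7271
  ψ = 0.7271: g = 0.02069, g' = -0.5996 → ψ = 0.7616
  ψ = 0.7616: g = 0.00019, g' = -0.5893 → ψ = 0.7619
Converged at ψ = 0.7619.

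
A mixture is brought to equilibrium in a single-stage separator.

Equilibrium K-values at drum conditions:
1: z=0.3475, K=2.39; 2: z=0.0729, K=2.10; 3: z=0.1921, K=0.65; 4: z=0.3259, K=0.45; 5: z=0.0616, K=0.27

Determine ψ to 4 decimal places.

Newton iteration, ψ⁰ = 0.41:
  ψ = 0.4100: g = -0.01116, g' = -0.5776 → ψ = 0.3907
Converged at ψ = 0.3907.

ψ = 0.3907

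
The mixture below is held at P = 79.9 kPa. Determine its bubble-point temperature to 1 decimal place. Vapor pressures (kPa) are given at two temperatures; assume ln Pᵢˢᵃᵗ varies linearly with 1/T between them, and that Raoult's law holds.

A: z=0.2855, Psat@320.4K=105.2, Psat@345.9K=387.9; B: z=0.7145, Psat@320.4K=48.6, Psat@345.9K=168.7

T = 324.3 K

Bubble-point temperature: ΣzᵢPᵢˢᵃᵗ(T) = P. Interpolate ln Pᵢˢᵃᵗ = aᵢ + bᵢ/T.
  T = 320.4 K: ΣzᵢPᵢˢᵃᵗ = 64.76 kPa
  T = 345.9 K: ΣzᵢPᵢˢᵃᵗ = 231.28 kPa
  T = 333.1 K: ΣzᵢPᵢˢᵃᵗ = 125.07 kPa
  T = 326.8 K: ΣzᵢPᵢˢᵃᵗ = 90.81 kPa
  T = 323.6 K: ΣzᵢPᵢˢᵃᵗ = 76.81 kPa
  T = 325.2 K: ΣzᵢPᵢˢᵃᵗ = 83.55 kPa
Interpolating between 323.6 K and 325.2 K gives T ≈ 324.3 K.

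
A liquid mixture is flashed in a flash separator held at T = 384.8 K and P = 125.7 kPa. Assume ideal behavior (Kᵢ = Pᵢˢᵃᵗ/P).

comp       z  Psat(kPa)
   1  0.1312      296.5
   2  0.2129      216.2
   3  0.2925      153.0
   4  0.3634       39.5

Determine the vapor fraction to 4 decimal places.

ψ = 0.2971

Raoult's law: Kᵢ = Pᵢˢᵃᵗ/P = Pᵢˢᵃᵗ/125.7.
  K_1 = 296.5/125.7 = 2.358791, K_2 = 216.2/125.7 = 1.719968, K_3 = 153.0/125.7 = 1.217184, K_4 = 39.5/125.7 = 0.314240
Rachford–Rice: g(ψ) = Σ zᵢ(Kᵢ−1)/(1+ψ(Kᵢ−1)) = 0.
Feasibility: ΣzᵢKᵢ = 1.1459, Σzᵢ/Kᵢ = 1.5762 — both > 1, two phases present.
Newton–Raphson from ψ = 0.5:
  ψ = 0.5000: g = -0.10307, g' = -0.5525 → ψ = 0.3135
  ψ = 0.3135: g = -0.00788, g' = -0.4820 → ψ = 0.2971
Converged at ψ = 0.2971.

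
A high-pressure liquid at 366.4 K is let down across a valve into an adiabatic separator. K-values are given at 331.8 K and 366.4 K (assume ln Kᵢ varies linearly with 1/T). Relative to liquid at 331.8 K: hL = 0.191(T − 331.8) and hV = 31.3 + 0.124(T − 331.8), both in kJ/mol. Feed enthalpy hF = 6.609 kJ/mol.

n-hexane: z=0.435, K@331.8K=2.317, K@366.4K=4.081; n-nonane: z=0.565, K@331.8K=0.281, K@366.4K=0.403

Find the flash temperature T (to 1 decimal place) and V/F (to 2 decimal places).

T = 333.4 K, V/F = 0.20

Adiabatic flash: solve Rachford–Rice at each trial T, then check hF = ψ·hV(T) + (1−ψ)·hL(T).
  T = 331.8 K: K = (2.317, 0.281), RR gives ψ = 0.176, H_out = 5.509 kJ/mol
  T = 366.4 K: K = (4.081, 0.403), RR gives ψ = 0.545, H_out = 22.411 kJ/mol
  T = 349.1 K: K = (3.118, 0.340), RR gives ψ = 0.392, H_out = 15.117 kJ/mol
  T = 340.5 K: K = (2.700, 0.310), RR gives ψ = 0.298, H_out = 10.815 kJ/mol
  T = 336.1 K: K = (2.502, 0.295), RR gives ψ = 0.241, H_out = 8.290 kJ/mol
  T = 334.0 K: K = (2.410, 0.288), RR gives ψ = 0.210, H_out = 6.977 kJ/mol
Linear interpolation between T = 331.8 (H_out = 5.509) and T = 334.0 (H_out = 6.977) on hF = 6.609 gives T ≈ 333.4 K, at which ψ = 0.20.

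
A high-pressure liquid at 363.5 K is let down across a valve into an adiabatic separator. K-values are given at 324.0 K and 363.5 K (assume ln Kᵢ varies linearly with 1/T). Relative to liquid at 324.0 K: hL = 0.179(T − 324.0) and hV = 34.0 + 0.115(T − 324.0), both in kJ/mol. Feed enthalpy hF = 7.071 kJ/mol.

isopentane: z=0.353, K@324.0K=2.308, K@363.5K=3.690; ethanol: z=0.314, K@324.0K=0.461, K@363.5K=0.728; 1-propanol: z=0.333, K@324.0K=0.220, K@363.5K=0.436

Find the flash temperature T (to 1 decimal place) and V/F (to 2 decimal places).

Adiabatic flash: solve Rachford–Rice at each trial T, then check hF = ψ·hV(T) + (1−ψ)·hL(T).
  T = 324.0 K: K = (2.308, 0.461, 0.220), RR gives ψ = 0.037, H_out = 1.268 kJ/mol
  T = 363.5 K: K = (3.690, 0.728, 0.436), RR gives ψ = 0.565, H_out = 24.865 kJ/mol
  T = 343.8 K: K = (2.960, 0.587, 0.316), RR gives ψ = 0.301, H_out = 13.412 kJ/mol
  T = 333.9 K: K = (2.623, 0.522, 0.265), RR gives ψ = 0.177, H_out = 7.676 kJ/mol
  T = 328.9 K: K = (2.461, 0.491, 0.242), RR gives ψ = 0.109, H_out = 4.564 kJ/mol
  T = 331.4 K: K = (2.542, 0.506, 0.253), RR gives ψ = 0.144, H_out = 6.146 kJ/mol
  T = 332.6 K: K = (2.581, 0.514, 0.259), RR gives ψ = 0.160, H_out = 6.886 kJ/mol
Linear interpolation between T = 332.6 (H_out = 6.886) and T = 333.9 (H_out = 7.676) on hF = 7.071 gives T ≈ 332.9 K, at which ψ = 0.16.

T = 332.9 K, V/F = 0.16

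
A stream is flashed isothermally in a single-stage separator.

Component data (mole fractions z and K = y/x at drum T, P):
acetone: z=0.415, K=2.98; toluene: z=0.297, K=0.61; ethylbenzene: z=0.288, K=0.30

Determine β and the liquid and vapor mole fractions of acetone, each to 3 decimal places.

Rachford–Rice: g(β) = Σ zᵢ(Kᵢ−1)/(1+β(Kᵢ−1)) = 0.
Feasibility: ΣzᵢKᵢ = 1.504, Σzᵢ/Kᵢ = 1.586 — both > 1, two phases present.
Iterate (Newton) starting at β = 0.5:
  β = 0.500: g = -0.0411, g' = -0.815 → β = 0.450
Converged at β = 0.450.
Compositions from xᵢ = zᵢ/(1+β(Kᵢ−1)), yᵢ = Kᵢxᵢ:
  acetone: x = 0.220, y = 0.654
  toluene: x = 0.360, y = 0.220
  ethylbenzene: x = 0.420, y = 0.126

β = 0.450, x_acetone = 0.220, y_acetone = 0.654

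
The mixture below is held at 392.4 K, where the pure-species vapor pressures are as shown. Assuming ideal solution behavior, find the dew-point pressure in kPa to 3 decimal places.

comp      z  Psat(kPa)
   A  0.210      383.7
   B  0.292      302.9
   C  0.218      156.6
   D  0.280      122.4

At the dew point ψ → 1, so Σzᵢ/Kᵢ = 1 with Kᵢ = Pᵢˢᵃᵗ/P ⇒ 1/P = Σzᵢ/Pᵢˢᵃᵗ.
1/P = 0.210/383.7 + 0.292/302.9 + 0.218/156.6 + 0.280/122.4 = 0.005191 ⇒ P = 192.642 kPa

Pdew = 192.642 kPa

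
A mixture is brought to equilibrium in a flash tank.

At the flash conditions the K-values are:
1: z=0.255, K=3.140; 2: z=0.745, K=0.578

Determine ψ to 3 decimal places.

ψ = 0.256

Newton iteration, ψ⁰ = 0.39:
  ψ = 0.390: g = -0.0789, g' = -0.537 → ψ = 0.243
  ψ = 0.243: g = 0.0086, g' = -0.670 → ψ = 0.256
Converged at ψ = 0.256.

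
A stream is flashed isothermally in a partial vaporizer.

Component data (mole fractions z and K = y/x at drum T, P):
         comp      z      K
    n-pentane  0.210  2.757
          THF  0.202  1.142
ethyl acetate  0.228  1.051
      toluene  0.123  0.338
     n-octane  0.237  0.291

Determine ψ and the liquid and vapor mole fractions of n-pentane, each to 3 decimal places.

ψ = 0.239, x_n-pentane = 0.148, y_n-pentane = 0.408

Rachford–Rice: g(ψ) = Σ zᵢ(Kᵢ−1)/(1+ψ(Kᵢ−1)) = 0.
Feasibility: ΣzᵢKᵢ = 1.160, Σzᵢ/Kᵢ = 1.648 — both > 1, two phases present.
Newton iteration, ψ⁰ = 0.5:
  ψ = 0.500: g = -0.1475, g' = -0.594 → ψ = 0.252
  ψ = 0.252: g = -0.0073, g' = -0.570 → ψ = 0.239
Converged at ψ = 0.239.
Compositions from xᵢ = zᵢ/(1+ψ(Kᵢ−1)), yᵢ = Kᵢxᵢ:
  n-pentane: x = 0.148, y = 0.408
  THF: x = 0.195, y = 0.223
  ethyl acetate: x = 0.225, y = 0.237
  toluene: x = 0.146, y = 0.049
  n-octane: x = 0.285, y = 0.083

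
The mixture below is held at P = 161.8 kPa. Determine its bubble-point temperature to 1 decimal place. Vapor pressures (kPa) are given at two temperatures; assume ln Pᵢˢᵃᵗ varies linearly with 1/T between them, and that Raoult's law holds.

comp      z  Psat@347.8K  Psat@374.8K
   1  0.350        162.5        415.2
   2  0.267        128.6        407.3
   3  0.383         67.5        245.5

Bubble-point temperature: ΣzᵢPᵢˢᵃᵗ(T) = P. Interpolate ln Pᵢˢᵃᵗ = aᵢ + bᵢ/T.
  T = 347.8 K: ΣzᵢPᵢˢᵃᵗ = 117.06 kPa
  T = 374.8 K: ΣzᵢPᵢˢᵃᵗ = 348.10 kPa
  T = 361.3 K: ΣzᵢPᵢˢᵃᵗ = 205.46 kPa
  T = 354.6 K: ΣzᵢPᵢˢᵃᵗ = 156.13 kPa
  T = 358.0 K: ΣzᵢPᵢˢᵃᵗ = 179.68 kPa
  T = 356.3 K: ΣzᵢPᵢˢᵃᵗ = 167.54 kPa
  T = 355.5 K: ΣzᵢPᵢˢᵃᵗ = 162.08 kPa
Interpolating between 354.6 K and 355.5 K gives T ≈ 355.5 K.

T = 355.5 K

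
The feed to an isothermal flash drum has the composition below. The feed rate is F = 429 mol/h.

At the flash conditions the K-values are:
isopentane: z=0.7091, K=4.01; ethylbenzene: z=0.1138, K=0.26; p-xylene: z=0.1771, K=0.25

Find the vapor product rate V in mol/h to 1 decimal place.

Rachford–Rice: g(V/F) = Σ zᵢ(Kᵢ−1)/(1+V/F(Kᵢ−1)) = 0.
g(0) = ΣzᵢKᵢ − 1 = 1.9174 and g(1) = 1 − Σzᵢ/Kᵢ = -0.3229, so a root lies in (0, 1).
Newton–Raphson from V/F = 0.69:
  V/F = 0.6900: g = 0.24633, g' = -1.3667 → V/F = 0.8702
  V/F = 0.8702: g = -0.02925, g' = -1.8078 → V/F = 0.8541
  V/F = 0.8541: g = -0.00060, g' = -1.7350 → V/F = 0.8537
Converged at V/F = 0.8537.
Then V = V/F·F = 0.8537·429 = 366.2 mol/h and L = F − V = 62.8 mol/h.

V = 366.2 mol/h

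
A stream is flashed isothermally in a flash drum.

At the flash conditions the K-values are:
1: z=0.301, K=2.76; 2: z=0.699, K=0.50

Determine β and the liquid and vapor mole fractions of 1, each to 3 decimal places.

Rachford–Rice: g(β) = Σ zᵢ(Kᵢ−1)/(1+β(Kᵢ−1)) = 0.
g(0) = ΣzᵢKᵢ − 1 = 0.180 and g(1) = 1 − Σzᵢ/Kᵢ = -0.507, so a root lies in (0, 1).
Binary case is linear: z₁(K₁−1)(1+β(K₂−1)) + z₂(K₂−1)(1+β(K₁−1)) = 0
⇒ β = [z₁(K₁−1)+z₂(K₂−1)] / [−(K₁−1)(K₂−1)] = 0.1803/0.8800 = 0.205
Compositions from xᵢ = zᵢ/(1+β(Kᵢ−1)), yᵢ = Kᵢxᵢ:
  1: x = 0.221, y = 0.611
  2: x = 0.779, y = 0.389

β = 0.205, x_1 = 0.221, y_1 = 0.611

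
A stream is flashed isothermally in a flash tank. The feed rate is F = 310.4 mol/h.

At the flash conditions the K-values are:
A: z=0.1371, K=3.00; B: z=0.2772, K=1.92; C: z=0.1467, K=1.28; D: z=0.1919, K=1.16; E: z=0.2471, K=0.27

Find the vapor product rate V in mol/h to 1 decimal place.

Material balance + equilibrium reduce to Σ zᵢ(Kᵢ−1)/(1+ψ(Kᵢ−1)) = 0.
g(0) = ΣzᵢKᵢ − 1 = 0.4206 and g(1) = 1 − Σzᵢ/Kᵢ = -0.3853, so a root lies in (0, 1).
Newton–Raphson from ψ = 0.42:
  ψ = 0.4200: g = 0.13835, g' = -0.5714 → ψ = 0.6621
  ψ = 0.6621: g = -0.01026, g' = -0.6976 → ψ = 0.6474
  ψ = 0.6474: g = -0.00012, g' = -0.6820 → ψ = 0.6472
Converged at ψ = 0.6472.
Then V = ψ·F = 0.6472·310.4 = 200.9 mol/h and L = F − V = 109.5 mol/h.

V = 200.9 mol/h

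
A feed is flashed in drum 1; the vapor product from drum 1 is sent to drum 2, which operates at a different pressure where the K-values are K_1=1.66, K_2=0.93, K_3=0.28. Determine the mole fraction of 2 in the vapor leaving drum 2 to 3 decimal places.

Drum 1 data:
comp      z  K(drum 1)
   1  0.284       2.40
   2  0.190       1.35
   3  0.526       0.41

y_2 (drum 2) = 0.227

Drum 1:
Let ψ₁ = V/F and solve Σ zᵢ(Kᵢ−1)/(1+ψ₁(Kᵢ−1)) = 0.
g(0) = ΣzᵢKᵢ − 1 = 0.154 and g(1) = 1 − Σzᵢ/Kᵢ = -0.542, so a root lies in (0, 1).
Iterate (Newton) starting at ψ₁ = 0.5:
  ψ₁ = 0.500: g = -0.1497, g' = -0.578 → ψ₁ = 0.241
  ψ₁ = 0.241: g = -0.0031, g' = -0.580 → ψ₁ = 0.236
Converged at ψ₁ = 0.236.
Drum-1 compositions:
  1: x = 0.214, y = 0.513
  2: x = 0.176, y = 0.237
  3: x = 0.611, y = 0.250
Drum-2 feed = drum-1 vapor: z₂ = (0.5126, 0.2370, 0.2505).
Drum 2:
Material balance + equilibrium reduce to Σ zᵢ(Kᵢ−1)/(1+ψ₂(Kᵢ−1)) = 0.
g(0) = ΣzᵢKᵢ − 1 = 0.141 and g(1) = 1 − Σzᵢ/Kᵢ = -0.458, so a root lies in (0, 1).
Iterate (Newton) starting at ψ₂ = 0.37:
  ψ₂ = 0.370: g = 0.0090, g' = -0.387 → ψ₂ = 0.393
Converged at ψ₂ = 0.393.
  1: x = 0.407, y = 0.676
  2: x = 0.244, y = 0.227
  3: x = 0.349, y = 0.098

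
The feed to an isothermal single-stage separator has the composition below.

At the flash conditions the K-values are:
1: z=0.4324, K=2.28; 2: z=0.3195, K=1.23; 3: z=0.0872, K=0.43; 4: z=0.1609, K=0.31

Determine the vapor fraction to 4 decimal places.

ψ = 0.7944

Let ψ = V/F and solve Σ zᵢ(Kᵢ−1)/(1+ψ(Kᵢ−1)) = 0.
Check two-phase: ΣzᵢKᵢ = 1.4662 > 1 and Σzᵢ/Kᵢ = 1.1712 > 1, so g(0) = 0.4662 > 0 and g(1) = -0.1712 < 0.
Newton–Raphson from ψ = 0.61:
  ψ = 0.6100: g = 0.10733, g' = -0.5314 → ψ = 0.8120
  ψ = 0.8120: g = -0.01168, g' = -0.6767 → ψ = 0.7947
  ψ = 0.7947: g = -0.00018, g' = -0.6564 → ψ = 0.7944
Converged at ψ = 0.7944.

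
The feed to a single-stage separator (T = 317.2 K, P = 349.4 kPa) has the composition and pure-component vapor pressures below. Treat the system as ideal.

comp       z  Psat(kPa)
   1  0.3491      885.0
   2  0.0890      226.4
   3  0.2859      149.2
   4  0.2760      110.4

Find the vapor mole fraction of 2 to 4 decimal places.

Raoult's law: Kᵢ = Pᵢˢᵃᵗ/P = Pᵢˢᵃᵗ/349.4.
  K_1 = 885.0/349.4 = 2.532914, K_2 = 226.4/349.4 = 0.647968, K_3 = 149.2/349.4 = 0.427018, K_4 = 110.4/349.4 = 0.315970
Iterate (Newton) starting at β = 0.5:
  β = 0.5000: g = -0.25159, g' = -0.7618 → β = 0.1697
  β = 0.1697: g = -0.00373, g' = -0.8095 → β = 0.1651
Converged at β = 0.1651.
Compositions from xᵢ = zᵢ/(1+β(Kᵢ−1)), yᵢ = Kᵢxᵢ:
  1: x = 0.2786, y = 0.7056
  2: x = 0.0945, y = 0.0612
  3: x = 0.3158, y = 0.1348
  4: x = 0.3111, y = 0.0983

y_2 = 0.0612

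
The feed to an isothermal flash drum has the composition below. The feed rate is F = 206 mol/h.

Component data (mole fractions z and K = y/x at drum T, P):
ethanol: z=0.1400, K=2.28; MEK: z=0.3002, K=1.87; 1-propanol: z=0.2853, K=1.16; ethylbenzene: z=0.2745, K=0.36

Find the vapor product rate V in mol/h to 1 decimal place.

Newton iteration, ψ⁰ = 0.5:
  ψ = 0.5000: g = 0.07518, g' = -0.4450 → ψ = 0.6689
  ψ = 0.6689: g = -0.00433, g' = -0.5071 → ψ = 0.6604
Converged at ψ = 0.6604.
Then V = ψ·F = 0.6604·206 = 136.0 mol/h and L = F − V = 70.0 mol/h.

V = 136.0 mol/h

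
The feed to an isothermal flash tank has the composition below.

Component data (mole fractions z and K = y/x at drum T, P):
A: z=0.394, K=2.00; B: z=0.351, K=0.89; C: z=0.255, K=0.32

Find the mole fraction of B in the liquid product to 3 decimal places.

Material balance + equilibrium reduce to Σ zᵢ(Kᵢ−1)/(1+V/F(Kᵢ−1)) = 0.
Check two-phase: ΣzᵢKᵢ = 1.182 > 1 and Σzᵢ/Kᵢ = 1.388 > 1, so g(0) = 0.182 > 0 and g(1) = -0.388 < 0.
Iterate (Newton) starting at V/F = 0.5:
  V/F = 0.500: g = -0.0409, g' = -0.451 → V/F = 0.409
  V/F = 0.409: g = -0.0011, g' = -0.429 → V/F = 0.407
Converged at V/F = 0.407.
Compositions from xᵢ = zᵢ/(1+V/F(Kᵢ−1)), yᵢ = Kᵢxᵢ:
  A: x = 0.280, y = 0.560
  B: x = 0.367, y = 0.327
  C: x = 0.352, y = 0.113

x_B = 0.367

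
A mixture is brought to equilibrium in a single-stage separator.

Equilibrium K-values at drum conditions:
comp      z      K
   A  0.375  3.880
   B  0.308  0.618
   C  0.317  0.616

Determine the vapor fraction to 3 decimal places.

ψ = 0.762

Rachford–Rice: g(ψ) = Σ zᵢ(Kᵢ−1)/(1+ψ(Kᵢ−1)) = 0.
Feasibility: ΣzᵢKᵢ = 1.841, Σzᵢ/Kᵢ = 1.110 — both > 1, two phases present.
Newton iteration, ψ⁰ = 0.54:
  ψ = 0.540: g = 0.1209, g' = -0.622 → ψ = 0.734
  ψ = 0.734: g = 0.0137, g' = -0.498 → ψ = 0.762
Converged at ψ = 0.762.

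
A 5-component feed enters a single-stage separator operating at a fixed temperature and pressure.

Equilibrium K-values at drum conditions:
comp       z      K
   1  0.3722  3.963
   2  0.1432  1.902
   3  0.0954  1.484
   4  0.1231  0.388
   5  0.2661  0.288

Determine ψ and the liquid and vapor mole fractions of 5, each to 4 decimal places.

ψ = 0.6651, x_5 = 0.5054, y_5 = 0.1456

Let ψ = V/F and solve Σ zᵢ(Kᵢ−1)/(1+ψ(Kᵢ−1)) = 0.
Check two-phase: ΣzᵢKᵢ = 2.0134 > 1 and Σzᵢ/Kᵢ = 1.4747 > 1, so g(0) = 1.0134 > 0 and g(1) = -0.4747 < 0.
Iterate (Newton) starting at ψ = 0.46:
  ψ = 0.4600: g = 0.20917, g' = -1.0460 → ψ = 0.6600
  ψ = 0.6600: g = 0.00531, g' = -1.0425 → ψ = 0.6651
Converged at ψ = 0.6651.
Compositions from xᵢ = zᵢ/(1+ψ(Kᵢ−1)), yᵢ = Kᵢxᵢ:
  1: x = 0.1253, y = 0.4965
  2: x = 0.0895, y = 0.1702
  3: x = 0.0722, y = 0.1071
  4: x = 0.2076, y = 0.0805
  5: x = 0.5054, y = 0.1456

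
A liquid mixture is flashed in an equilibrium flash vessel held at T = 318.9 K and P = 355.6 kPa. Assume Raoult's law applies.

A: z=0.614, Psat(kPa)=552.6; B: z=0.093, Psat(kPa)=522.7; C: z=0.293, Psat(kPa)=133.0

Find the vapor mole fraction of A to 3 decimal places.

Raoult's law: Kᵢ = Pᵢˢᵃᵗ/P = Pᵢˢᵃᵗ/355.6.
  K_A = 552.6/355.6 = 1.55399, K_B = 522.7/355.6 = 1.46991, K_C = 133.0/355.6 = 0.37402
Iterate (Newton) starting at V/F = 0.5:
  V/F = 0.500: g = 0.0348, g' = -0.372 → V/F = 0.593
  V/F = 0.593: g = -0.0017, g' = -0.410 → V/F = 0.589
Converged at V/F = 0.589.
Compositions from xᵢ = zᵢ/(1+V/F(Kᵢ−1)), yᵢ = Kᵢxᵢ:
  A: x = 0.463, y = 0.719
  B: x = 0.073, y = 0.107
  C: x = 0.464, y = 0.174

y_A = 0.719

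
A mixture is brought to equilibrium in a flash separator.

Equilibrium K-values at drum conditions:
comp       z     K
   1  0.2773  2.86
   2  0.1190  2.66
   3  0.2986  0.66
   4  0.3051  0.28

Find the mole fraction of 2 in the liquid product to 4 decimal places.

x_2 = 0.0726

Rachford–Rice: g(ψ) = Σ zᵢ(Kᵢ−1)/(1+ψ(Kᵢ−1)) = 0.
Check two-phase: ΣzᵢKᵢ = 1.3921 > 1 and Σzᵢ/Kᵢ = 1.6838 > 1, so g(0) = 0.3921 > 0 and g(1) = -0.6838 < 0.
Iterate (Newton) starting at ψ = 0.5:
  ψ = 0.5000: g = -0.09037, g' = -0.7917 → ψ = 0.3859
  ψ = 0.3859: g = -0.00035, g' = -0.7960 → ψ = 0.3854
Converged at ψ = 0.3854.
Compositions from xᵢ = zᵢ/(1+ψ(Kᵢ−1)), yᵢ = Kᵢxᵢ:
  1: x = 0.1615, y = 0.4619
  2: x = 0.0726, y = 0.1930
  3: x = 0.3436, y = 0.2268
  4: x = 0.4223, y = 0.1182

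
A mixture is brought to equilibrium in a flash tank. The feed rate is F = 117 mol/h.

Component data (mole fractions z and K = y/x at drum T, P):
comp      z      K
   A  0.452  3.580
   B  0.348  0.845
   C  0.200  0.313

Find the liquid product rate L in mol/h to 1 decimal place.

Rachford–Rice: g(β) = Σ zᵢ(Kᵢ−1)/(1+β(Kᵢ−1)) = 0.
g(0) = ΣzᵢKᵢ − 1 = 0.975 and g(1) = 1 − Σzᵢ/Kᵢ = -0.177, so a root lies in (0, 1).
Iterate (Newton) starting at β = 0.5:
  β = 0.500: g = 0.2415, g' = -0.803 → β = 0.801
  β = 0.801: g = 0.0133, g' = -0.797 → β = 0.818
  β = 0.818: g = -0.0001, g' = -0.813 → β = 0.817
Converged at β = 0.817.
Then V = β·F = 0.8174·117 = 95.6 mol/h and L = F − V = 21.4 mol/h.

L = 21.4 mol/h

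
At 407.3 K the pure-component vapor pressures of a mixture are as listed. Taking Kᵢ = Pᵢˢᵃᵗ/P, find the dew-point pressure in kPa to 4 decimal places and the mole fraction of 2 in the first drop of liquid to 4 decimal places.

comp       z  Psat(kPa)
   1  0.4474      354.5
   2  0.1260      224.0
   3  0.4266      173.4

At the dew point ψ → 1, so Σzᵢ/Kᵢ = 1 with Kᵢ = Pᵢˢᵃᵗ/P ⇒ 1/P = Σzᵢ/Pᵢˢᵃᵗ.
1/P = 0.4474/354.5 + 0.1260/224.0 + 0.4266/173.4 = 0.0042848 ⇒ P = 233.3849 kPa
xᵢ = zᵢP/Pᵢˢᵃᵗ ⇒ x_2 = 0.1260·233.3849/224.0 = 0.1313

Pdew = 233.3849 kPa, x_2 = 0.1313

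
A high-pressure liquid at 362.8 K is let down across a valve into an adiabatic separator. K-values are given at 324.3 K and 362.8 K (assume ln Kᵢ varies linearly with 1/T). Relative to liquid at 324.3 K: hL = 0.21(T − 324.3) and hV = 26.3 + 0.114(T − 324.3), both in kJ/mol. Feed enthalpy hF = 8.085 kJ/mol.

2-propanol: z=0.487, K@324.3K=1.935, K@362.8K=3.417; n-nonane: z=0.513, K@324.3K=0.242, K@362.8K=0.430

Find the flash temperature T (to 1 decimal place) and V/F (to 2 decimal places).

T = 332.5 K, V/F = 0.25

Adiabatic flash: solve Rachford–Rice at each trial T, then check hF = ψ·hV(T) + (1−ψ)·hL(T).
  T = 324.3 K: K = (1.935, 0.242), RR gives ψ = 0.094, H_out = 2.467 kJ/mol
  T = 362.8 K: K = (3.417, 0.430), RR gives ψ = 0.642, H_out = 22.600 kJ/mol
  T = 343.6 K: K = (2.615, 0.328), RR gives ψ = 0.407, H_out = 14.004 kJ/mol
  T = 334.0 K: K = (2.261, 0.283), RR gives ψ = 0.273, H_out = 8.952 kJ/mol
  T = 329.1 K: K = (2.092, 0.262), RR gives ψ = 0.190, H_out = 5.921 kJ/mol
  T = 331.6 K: K = (2.177, 0.273), RR gives ψ = 0.234, H_out = 7.518 kJ/mol
Linear interpolation between T = 331.6 (H_out = 7.518) and T = 334.0 (H_out = 8.952) on hF = 8.085 gives T ≈ 332.5 K, at which ψ = 0.25.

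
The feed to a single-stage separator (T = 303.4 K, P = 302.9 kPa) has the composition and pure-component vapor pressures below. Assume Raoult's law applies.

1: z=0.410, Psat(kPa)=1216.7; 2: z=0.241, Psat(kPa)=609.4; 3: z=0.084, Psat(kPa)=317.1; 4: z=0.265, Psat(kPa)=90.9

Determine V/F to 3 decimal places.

V/F = 0.870

Raoult's law: Kᵢ = Pᵢˢᵃᵗ/P = Pᵢˢᵃᵗ/302.9.
  K_1 = 1216.7/302.9 = 4.01684, K_2 = 609.4/302.9 = 2.01189, K_3 = 317.1/302.9 = 1.04688, K_4 = 90.9/302.9 = 0.30010
Material balance + equilibrium reduce to Σ zᵢ(Kᵢ−1)/(1+V/F(Kᵢ−1)) = 0.
g(0) = ΣzᵢKᵢ − 1 = 1.299 and g(1) = 1 − Σzᵢ/Kᵢ = -0.185, so a root lies in (0, 1).
Newton–Raphson from V/F = 0.5:
  V/F = 0.500: g = 0.3736, g' = -1.009 → V/F = 0.870
Converged at V/F = 0.870.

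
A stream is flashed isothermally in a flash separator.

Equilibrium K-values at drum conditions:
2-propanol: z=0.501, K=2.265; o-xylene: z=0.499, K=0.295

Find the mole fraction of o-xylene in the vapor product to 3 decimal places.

y_o-xylene = 0.189

Binary case is linear: z₁(K₁−1)(1+ψ(K₂−1)) + z₂(K₂−1)(1+ψ(K₁−1)) = 0
⇒ ψ = [z₁(K₁−1)+z₂(K₂−1)] / [−(K₁−1)(K₂−1)] = 0.2820/0.8918 = 0.316
Compositions from xᵢ = zᵢ/(1+ψ(Kᵢ−1)), yᵢ = Kᵢxᵢ:
  2-propanol: x = 0.358, y = 0.811
  o-xylene: x = 0.642, y = 0.189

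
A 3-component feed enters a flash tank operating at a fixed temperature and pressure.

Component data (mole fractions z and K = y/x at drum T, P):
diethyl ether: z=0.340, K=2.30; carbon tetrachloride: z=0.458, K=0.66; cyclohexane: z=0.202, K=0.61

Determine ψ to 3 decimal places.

Let ψ = V/F and solve Σ zᵢ(Kᵢ−1)/(1+ψ(Kᵢ−1)) = 0.
g(0) = ΣzᵢKᵢ − 1 = 0.207 and g(1) = 1 − Σzᵢ/Kᵢ = -0.173, so a root lies in (0, 1).
Newton iteration, ψ⁰ = 0.34:
  ψ = 0.340: g = 0.0396, g' = -0.385 → ψ = 0.443
  ψ = 0.443: g = 0.0019, g' = -0.350 → ψ = 0.448
Converged at ψ = 0.448.

ψ = 0.448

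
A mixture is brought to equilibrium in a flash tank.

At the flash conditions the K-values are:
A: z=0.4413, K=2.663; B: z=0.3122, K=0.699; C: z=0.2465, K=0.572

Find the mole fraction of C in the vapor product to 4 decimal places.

Let ψ = V/F and solve Σ zᵢ(Kᵢ−1)/(1+ψ(Kᵢ−1)) = 0.
g(0) = ΣzᵢKᵢ − 1 = 0.5344 and g(1) = 1 − Σzᵢ/Kᵢ = -0.0433, so a root lies in (0, 1).
Newton–Raphson from ψ = 0.7:
  ψ = 0.7000: g = 0.06943, g' = -0.3980 → ψ = 0.8744
  ψ = 0.8744: g = 0.00289, g' = -0.3701 → ψ = 0.8822
Converged at ψ = 0.8822.
Compositions from xᵢ = zᵢ/(1+ψ(Kᵢ−1)), yᵢ = Kᵢxᵢ:
  A: x = 0.1789, y = 0.4763
  B: x = 0.4251, y = 0.2971
  C: x = 0.3960, y = 0.2265

y_C = 0.2265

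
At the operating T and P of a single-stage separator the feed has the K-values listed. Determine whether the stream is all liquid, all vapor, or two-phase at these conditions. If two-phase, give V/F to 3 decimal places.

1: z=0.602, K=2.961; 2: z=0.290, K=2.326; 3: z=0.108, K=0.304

ΣzᵢKᵢ = 2.490; Σzᵢ/Kᵢ = 0.683.
Since Σzᵢ/Kᵢ < 1 the mixture is above its dew point — single vapor phase.

all vapor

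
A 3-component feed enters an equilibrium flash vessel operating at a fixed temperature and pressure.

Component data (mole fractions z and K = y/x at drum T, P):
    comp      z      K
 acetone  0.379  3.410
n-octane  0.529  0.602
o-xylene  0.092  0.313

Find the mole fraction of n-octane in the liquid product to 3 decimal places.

x_n-octane = 0.689

Material balance + equilibrium reduce to Σ zᵢ(Kᵢ−1)/(1+ψ(Kᵢ−1)) = 0.
Check two-phase: ΣzᵢKᵢ = 1.640 > 1 and Σzᵢ/Kᵢ = 1.284 > 1, so g(0) = 0.640 > 0 and g(1) = -0.284 < 0.
Iterate (Newton) starting at ψ = 0.5:
  ψ = 0.500: g = 0.0551, g' = -0.684 → ψ = 0.581
  ψ = 0.581: g = 0.0018, g' = -0.644 → ψ = 0.583
Converged at ψ = 0.583.
Compositions from xᵢ = zᵢ/(1+ψ(Kᵢ−1)), yᵢ = Kᵢxᵢ:
  acetone: x = 0.158, y = 0.537
  n-octane: x = 0.689, y = 0.415
  o-xylene: x = 0.154, y = 0.048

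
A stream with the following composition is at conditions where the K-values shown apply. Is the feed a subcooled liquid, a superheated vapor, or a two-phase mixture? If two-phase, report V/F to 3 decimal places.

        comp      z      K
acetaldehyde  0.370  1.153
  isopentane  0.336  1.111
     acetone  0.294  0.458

subcooled liquid

ΣzᵢKᵢ = 0.935; Σzᵢ/Kᵢ = 1.265.
Since ΣzᵢKᵢ < 1 the mixture is below its bubble point — single liquid phase.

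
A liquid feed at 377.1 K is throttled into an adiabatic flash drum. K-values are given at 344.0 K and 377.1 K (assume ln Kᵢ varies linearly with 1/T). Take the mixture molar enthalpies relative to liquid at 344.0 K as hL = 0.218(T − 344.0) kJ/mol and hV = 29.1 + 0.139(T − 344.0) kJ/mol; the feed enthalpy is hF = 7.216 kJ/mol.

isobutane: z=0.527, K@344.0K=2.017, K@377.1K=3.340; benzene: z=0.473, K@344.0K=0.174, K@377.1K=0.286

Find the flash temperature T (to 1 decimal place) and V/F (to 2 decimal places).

Adiabatic flash: solve Rachford–Rice at each trial T, then check hF = ψ·hV(T) + (1−ψ)·hL(T).
  T = 344.0 K: K = (2.017, 0.174), RR gives ψ = 0.173, H_out = 5.032 kJ/mol
  T = 377.1 K: K = (3.340, 0.286), RR gives ψ = 0.536, H_out = 21.411 kJ/mol
  T = 360.6 K: K = (2.628, 0.226), RR gives ψ = 0.390, H_out = 14.460 kJ/mol
  T = 352.3 K: K = (2.309, 0.199), RR gives ψ = 0.297, H_out = 10.245 kJ/mol
  T = 348.1 K: K = (2.158, 0.186), RR gives ψ = 0.239, H_out = 7.772 kJ/mol
  T = 346.1 K: K = (2.089, 0.180), RR gives ψ = 0.208, H_out = 6.483 kJ/mol
Linear interpolation between T = 346.1 (H_out = 6.483) and T = 348.1 (H_out = 7.772) on hF = 7.216 gives T ≈ 347.2 K, at which ψ = 0.23.

T = 347.2 K, V/F = 0.23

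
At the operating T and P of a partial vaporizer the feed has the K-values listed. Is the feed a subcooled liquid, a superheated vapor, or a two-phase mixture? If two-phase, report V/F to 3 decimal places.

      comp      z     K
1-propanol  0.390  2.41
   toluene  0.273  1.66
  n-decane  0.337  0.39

two-phase, V/F = 0.763

ΣzᵢKᵢ = 1.525; Σzᵢ/Kᵢ = 1.190.
Both exceed 1, so a two-phase solution exists.
Newton iteration, ψ⁰ = 0.48:
  ψ = 0.480: g = 0.1741, g' = -0.595 → ψ = 0.773
  ψ = 0.773: g = -0.0063, g' = -0.678 → ψ = 0.763
Converged at ψ = 0.763.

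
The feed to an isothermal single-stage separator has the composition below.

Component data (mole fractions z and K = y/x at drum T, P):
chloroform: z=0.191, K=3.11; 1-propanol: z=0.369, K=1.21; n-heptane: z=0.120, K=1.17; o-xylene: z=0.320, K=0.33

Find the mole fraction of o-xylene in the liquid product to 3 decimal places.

Material balance + equilibrium reduce to Σ zᵢ(Kᵢ−1)/(1+V/F(Kᵢ−1)) = 0.
Check two-phase: ΣzᵢKᵢ = 1.286 > 1 and Σzᵢ/Kᵢ = 1.439 > 1, so g(0) = 0.286 > 0 and g(1) = -0.439 < 0.
Newton iteration, V/F⁰ = 0.37:
  V/F = 0.370: g = 0.0323, g' = -0.539 → V/F = 0.430
Converged at V/F = 0.430.
Compositions from xᵢ = zᵢ/(1+V/F(Kᵢ−1)), yᵢ = Kᵢxᵢ:
  chloroform: x = 0.100, y = 0.311
  1-propanol: x = 0.338, y = 0.409
  n-heptane: x = 0.112, y = 0.131
  o-xylene: x = 0.450, y = 0.148

x_o-xylene = 0.450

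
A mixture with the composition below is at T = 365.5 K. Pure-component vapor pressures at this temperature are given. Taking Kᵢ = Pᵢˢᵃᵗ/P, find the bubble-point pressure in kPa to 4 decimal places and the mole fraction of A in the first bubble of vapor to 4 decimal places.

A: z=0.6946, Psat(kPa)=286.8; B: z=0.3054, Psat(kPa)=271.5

Pbub = 282.1274 kPa, y_A = 0.7061

At the bubble point ψ → 0, so ΣzᵢKᵢ = 1 with Kᵢ = Pᵢˢᵃᵗ/P ⇒ P = ΣzᵢPᵢˢᵃᵗ.
P = 0.6946·286.8 + 0.3054·271.5 = 282.1274 kPa
yᵢ = zᵢPᵢˢᵃᵗ/P ⇒ y_A = 0.6946·286.8/282.1274 = 0.7061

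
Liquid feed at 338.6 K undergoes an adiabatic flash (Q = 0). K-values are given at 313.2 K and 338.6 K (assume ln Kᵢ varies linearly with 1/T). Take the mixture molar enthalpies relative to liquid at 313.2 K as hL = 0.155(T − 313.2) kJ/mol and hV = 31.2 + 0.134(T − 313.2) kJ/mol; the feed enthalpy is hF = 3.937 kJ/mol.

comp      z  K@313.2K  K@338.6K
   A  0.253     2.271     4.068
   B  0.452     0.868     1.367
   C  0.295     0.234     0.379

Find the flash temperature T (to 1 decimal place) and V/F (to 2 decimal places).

Adiabatic flash: solve Rachford–Rice at each trial T, then check hF = ψ·hV(T) + (1−ψ)·hL(T).
  T = 313.2 K: K = (2.271, 0.868, 0.234), RR gives ψ = 0.063, H_out = 1.973 kJ/mol
  T = 338.6 K: K = (4.068, 1.367, 0.379), RR gives ψ = 0.784, H_out = 27.968 kJ/mol
  T = 325.9 K: K = (3.074, 1.099, 0.301), RR gives ψ = 0.472, H_out = 16.565 kJ/mol
  T = 319.5 K: K = (2.647, 0.978, 0.266), RR gives ψ = 0.284, H_out = 9.810 kJ/mol
  T = 316.4 K: K = (2.457, 0.923, 0.250), RR gives ψ = 0.181, H_out = 6.139 kJ/mol
  T = 314.8 K: K = (2.362, 0.895, 0.242), RR gives ψ = 0.124, H_out = 4.111 kJ/mol
Linear interpolation between T = 313.2 (H_out = 1.973) and T = 314.8 (H_out = 4.111) on hF = 3.937 gives T ≈ 314.7 K, at which ψ = 0.12.

T = 314.7 K, V/F = 0.12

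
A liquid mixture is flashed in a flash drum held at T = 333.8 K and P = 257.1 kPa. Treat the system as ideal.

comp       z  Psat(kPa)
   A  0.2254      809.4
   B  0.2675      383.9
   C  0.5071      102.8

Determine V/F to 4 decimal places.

V/F = 0.3554

Raoult's law: Kᵢ = Pᵢˢᵃᵗ/P = Pᵢˢᵃᵗ/257.1.
  K_A = 809.4/257.1 = 3.148191, K_B = 383.9/257.1 = 1.493193, K_C = 102.8/257.1 = 0.399844
Rachford–Rice: g(V/F) = Σ zᵢ(Kᵢ−1)/(1+V/F(Kᵢ−1)) = 0.
Check two-phase: ΣzᵢKᵢ = 1.3118 > 1 and Σzᵢ/Kᵢ = 1.5190 > 1, so g(0) = 0.3118 > 0 and g(1) = -0.5190 < 0.
Newton iteration, V/F⁰ = 0.5:
  V/F = 0.5000: g = -0.09553, g' = -0.6565 → V/F = 0.3545
  V/F = 0.3545: g = 0.00060, g' = -0.6771 → V/F = 0.3554
Converged at V/F = 0.3554.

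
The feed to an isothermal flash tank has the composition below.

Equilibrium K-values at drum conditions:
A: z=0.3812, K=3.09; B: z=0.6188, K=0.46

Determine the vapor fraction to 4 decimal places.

Rachford–Rice: g(ψ) = Σ zᵢ(Kᵢ−1)/(1+ψ(Kᵢ−1)) = 0.
Check two-phase: ΣzᵢKᵢ = 1.4626 > 1 and Σzᵢ/Kᵢ = 1.4686 > 1, so g(0) = 0.4626 > 0 and g(1) = -0.4686 < 0.
Iterate (Newton) starting at ψ = 0.58:
  ψ = 0.5800: g = -0.12639, g' = -0.7228 → ψ = 0.4051
  ψ = 0.4051: g = 0.00369, g' = -0.7839 → ψ = 0.4098
Converged at ψ = 0.4098.

ψ = 0.4098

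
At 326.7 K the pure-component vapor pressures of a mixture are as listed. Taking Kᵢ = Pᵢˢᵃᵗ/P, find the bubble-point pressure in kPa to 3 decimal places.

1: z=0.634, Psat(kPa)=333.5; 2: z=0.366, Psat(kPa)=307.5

At the bubble point ψ → 0, so ΣzᵢKᵢ = 1 with Kᵢ = Pᵢˢᵃᵗ/P ⇒ P = ΣzᵢPᵢˢᵃᵗ.
P = 0.634·333.5 + 0.366·307.5 = 323.984 kPa

Pbub = 323.984 kPa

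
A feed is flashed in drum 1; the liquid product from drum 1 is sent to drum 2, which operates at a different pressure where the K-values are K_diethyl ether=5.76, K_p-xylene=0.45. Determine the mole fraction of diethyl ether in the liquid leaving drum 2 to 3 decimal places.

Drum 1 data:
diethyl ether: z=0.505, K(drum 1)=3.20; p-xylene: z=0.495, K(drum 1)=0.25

Drum 1:
Material balance + equilibrium reduce to Σ zᵢ(Kᵢ−1)/(1+ψ₁(Kᵢ−1)) = 0.
Check two-phase: ΣzᵢKᵢ = 1.740 > 1 and Σzᵢ/Kᵢ = 2.138 > 1, so g(0) = 0.740 > 0 and g(1) = -1.138 < 0.
Binary case is linear: z₁(K₁−1)(1+ψ₁(K₂−1)) + z₂(K₂−1)(1+ψ₁(K₁−1)) = 0
⇒ ψ₁ = [z₁(K₁−1)+z₂(K₂−1)] / [−(K₁−1)(K₂−1)] = 0.7398/1.6500 = 0.448
Drum-1 compositions:
  diethyl ether: x = 0.254, y = 0.814
  p-xylene: x = 0.746, y = 0.186
Drum-2 feed = drum-1 liquid: z₂ = (0.2542, 0.7458).
Drum 2:
Newton–Raphson from ψ₂ = 0.66:
  ψ₂ = 0.660: g = -0.3517, g' = -0.892 → ψ₂ = 0.266
  ψ₂ = 0.266: g = 0.0541, g' = -1.433 → ψ₂ = 0.303
  ψ₂ = 0.303: g = 0.0028, g' = -1.289 → ψ₂ = 0.306
Converged at ψ₂ = 0.306.
  diethyl ether: x = 0.104, y = 0.597
  p-xylene: x = 0.896, y = 0.403

x_diethyl ether (drum 2) = 0.104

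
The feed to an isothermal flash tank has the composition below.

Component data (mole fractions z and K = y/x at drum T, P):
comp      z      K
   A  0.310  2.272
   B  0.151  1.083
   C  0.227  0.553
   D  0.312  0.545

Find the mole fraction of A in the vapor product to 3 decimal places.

y_A = 0.492

Let ψ = V/F and solve Σ zᵢ(Kᵢ−1)/(1+ψ(Kᵢ−1)) = 0.
Feasibility: ΣzᵢKᵢ = 1.163, Σzᵢ/Kᵢ = 1.259 — both > 1, two phases present.
Iterate (Newton) starting at ψ = 0.5:
  ψ = 0.500: g = -0.0614, g' = -0.372 → ψ = 0.335
  ψ = 0.335: g = 0.0019, g' = -0.400 → ψ = 0.340
Converged at ψ = 0.340.
Compositions from xᵢ = zᵢ/(1+ψ(Kᵢ−1)), yᵢ = Kᵢxᵢ:
  A: x = 0.216, y = 0.492
  B: x = 0.147, y = 0.159
  C: x = 0.268, y = 0.148
  D: x = 0.369, y = 0.201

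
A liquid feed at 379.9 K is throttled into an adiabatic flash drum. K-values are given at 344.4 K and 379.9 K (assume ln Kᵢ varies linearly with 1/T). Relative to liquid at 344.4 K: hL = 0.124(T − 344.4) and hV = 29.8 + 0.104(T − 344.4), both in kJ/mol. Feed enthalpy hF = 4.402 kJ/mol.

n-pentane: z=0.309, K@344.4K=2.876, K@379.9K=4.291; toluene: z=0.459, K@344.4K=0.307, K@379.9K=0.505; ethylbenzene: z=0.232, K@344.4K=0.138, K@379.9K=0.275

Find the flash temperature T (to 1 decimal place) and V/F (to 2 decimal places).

T = 352.6 K, V/F = 0.11

Adiabatic flash: solve Rachford–Rice at each trial T, then check hF = ψ·hV(T) + (1−ψ)·hL(T).
  T = 344.4 K: K = (2.876, 0.307, 0.138), RR gives ψ = 0.044, H_out = 1.301 kJ/mol
  T = 379.9 K: K = (4.291, 0.505, 0.275), RR gives ψ = 0.325, H_out = 13.870 kJ/mol
  T = 362.1 K: K = (3.546, 0.398, 0.198), RR gives ψ = 0.189, H_out = 7.763 kJ/mol
  T = 353.2 K: K = (3.200, 0.351, 0.166), RR gives ψ = 0.120, H_out = 4.634 kJ/mol
  T = 348.8 K: K = (3.036, 0.328, 0.151), RR gives ψ = 0.083, H_out = 3.008 kJ/mol
  T = 351.0 K: K = (3.117, 0.339, 0.159), RR gives ψ = 0.101, H_out = 3.830 kJ/mol
Linear interpolation between T = 351.0 (H_out = 3.830) and T = 353.2 (H_out = 4.634) on hF = 4.402 gives T ≈ 352.6 K, at which ψ = 0.11.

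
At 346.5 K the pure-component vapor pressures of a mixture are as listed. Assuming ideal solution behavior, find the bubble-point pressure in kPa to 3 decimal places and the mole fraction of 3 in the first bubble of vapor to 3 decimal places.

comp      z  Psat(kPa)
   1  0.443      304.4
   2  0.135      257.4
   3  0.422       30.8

Pbub = 182.596 kPa, y_3 = 0.071

At the bubble point ψ → 0, so ΣzᵢKᵢ = 1 with Kᵢ = Pᵢˢᵃᵗ/P ⇒ P = ΣzᵢPᵢˢᵃᵗ.
P = 0.443·304.4 + 0.135·257.4 + 0.422·30.8 = 182.596 kPa
yᵢ = zᵢPᵢˢᵃᵗ/P ⇒ y_3 = 0.422·30.8/182.596 = 0.071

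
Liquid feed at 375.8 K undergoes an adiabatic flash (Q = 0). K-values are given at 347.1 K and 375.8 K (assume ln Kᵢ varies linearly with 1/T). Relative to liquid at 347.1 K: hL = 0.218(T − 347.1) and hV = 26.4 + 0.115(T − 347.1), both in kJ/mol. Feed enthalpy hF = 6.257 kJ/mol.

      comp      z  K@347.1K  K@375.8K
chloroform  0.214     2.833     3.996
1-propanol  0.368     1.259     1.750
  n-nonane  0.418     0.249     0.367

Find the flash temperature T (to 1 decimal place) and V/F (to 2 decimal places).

T = 348.2 K, V/F = 0.23

Adiabatic flash: solve Rachford–Rice at each trial T, then check hF = ψ·hV(T) + (1−ψ)·hL(T).
  T = 347.1 K: K = (2.833, 1.259, 0.249), RR gives ψ = 0.211, H_out = 5.578 kJ/mol
  T = 375.8 K: K = (3.996, 1.750, 0.367), RR gives ψ = 0.591, H_out = 20.109 kJ/mol
  T = 361.5 K: K = (3.390, 1.495, 0.305), RR gives ψ = 0.414, H_out = 13.462 kJ/mol
  T = 354.3 K: K = (3.105, 1.374, 0.276), RR gives ψ = 0.318, H_out = 9.722 kJ/mol
  T = 350.7 K: K = (2.967, 1.316, 0.262), RR gives ψ = 0.266, H_out = 7.708 kJ/mol
  T = 348.9 K: K = (2.900, 1.287, 0.256), RR gives ψ = 0.239, H_out = 6.659 kJ/mol
Linear interpolation between T = 347.1 (H_out = 5.578) and T = 348.9 (H_out = 6.659) on hF = 6.257 gives T ≈ 348.2 K, at which ψ = 0.23.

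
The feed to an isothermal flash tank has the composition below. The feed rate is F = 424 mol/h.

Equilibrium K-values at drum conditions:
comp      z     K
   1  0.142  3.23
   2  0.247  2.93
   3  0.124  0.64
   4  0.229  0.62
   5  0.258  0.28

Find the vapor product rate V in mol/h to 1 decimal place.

Material balance + equilibrium reduce to Σ zᵢ(Kᵢ−1)/(1+β(Kᵢ−1)) = 0.
g(0) = ΣzᵢKᵢ − 1 = 0.476 and g(1) = 1 − Σzᵢ/Kᵢ = -0.613, so a root lies in (0, 1).
Iterate (Newton) starting at β = 0.51:
  β = 0.510: g = -0.0678, g' = -0.797 → β = 0.425
Converged at β = 0.425.
Then V = β·F = 0.4254·424 = 180.4 mol/h and L = F − V = 243.6 mol/h.

V = 180.4 mol/h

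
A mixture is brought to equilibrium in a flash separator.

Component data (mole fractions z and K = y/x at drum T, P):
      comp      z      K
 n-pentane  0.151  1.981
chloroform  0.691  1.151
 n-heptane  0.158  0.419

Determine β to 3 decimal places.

Let β = V/F and solve Σ zᵢ(Kᵢ−1)/(1+β(Kᵢ−1)) = 0.
Check two-phase: ΣzᵢKᵢ = 1.161 > 1 and Σzᵢ/Kᵢ = 1.054 > 1, so g(0) = 0.161 > 0 and g(1) = -0.054 < 0.
Iterate (Newton) starting at β = 0.45:
  β = 0.450: g = 0.0762, g' = -0.182 → β = 0.870
  β = 0.870: g = -0.0134, g' = -0.273 → β = 0.821
  β = 0.821: g = -0.0005, g' = -0.252 → β = 0.818
Converged at β = 0.818.

β = 0.818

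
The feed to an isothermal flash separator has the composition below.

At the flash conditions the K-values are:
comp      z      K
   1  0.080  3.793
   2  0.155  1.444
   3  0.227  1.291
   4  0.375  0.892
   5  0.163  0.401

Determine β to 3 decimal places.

Let β = V/F and solve Σ zᵢ(Kᵢ−1)/(1+β(Kᵢ−1)) = 0.
Feasibility: ΣzᵢKᵢ = 1.220, Σzᵢ/Kᵢ = 1.131 — both > 1, two phases present.
Newton iteration, β⁰ = 0.49:
  β = 0.490: g = 0.0277, g' = -0.269 → β = 0.593
  β = 0.593: g = 0.0002, g' = -0.267 → β = 0.594
Converged at β = 0.594.

β = 0.594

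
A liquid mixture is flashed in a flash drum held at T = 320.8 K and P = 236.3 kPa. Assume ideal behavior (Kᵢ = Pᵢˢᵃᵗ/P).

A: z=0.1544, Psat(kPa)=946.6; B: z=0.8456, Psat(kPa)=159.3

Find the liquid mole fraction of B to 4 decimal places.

x_B = 0.9022

Raoult's law: Kᵢ = Pᵢˢᵃᵗ/P = Pᵢˢᵃᵗ/236.3.
  K_A = 946.6/236.3 = 4.005925, K_B = 159.3/236.3 = 0.674143
Let ψ = V/F and solve Σ zᵢ(Kᵢ−1)/(1+ψ(Kᵢ−1)) = 0.
g(0) = ΣzᵢKᵢ − 1 = 0.1886 and g(1) = 1 − Σzᵢ/Kᵢ = -0.2929, so a root lies in (0, 1).
Newton–Raphson from ψ = 0.5:
  ψ = 0.5000: g = -0.14375, g' = -0.3508 → ψ = 0.0903
  ψ = 0.0903: g = 0.08118, g' = -0.9585 → ψ = 0.1749
  ψ = 0.1749: g = 0.01196, g' = -0.7002 → ψ = 0.1920
  ψ = 0.1920: g = 0.00032, g' = -0.6630 → ψ = 0.1925
Converged at ψ = 0.1925.
Compositions from xᵢ = zᵢ/(1+ψ(Kᵢ−1)), yᵢ = Kᵢxᵢ:
  A: x = 0.0978, y = 0.3918
  B: x = 0.9022, y = 0.6082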